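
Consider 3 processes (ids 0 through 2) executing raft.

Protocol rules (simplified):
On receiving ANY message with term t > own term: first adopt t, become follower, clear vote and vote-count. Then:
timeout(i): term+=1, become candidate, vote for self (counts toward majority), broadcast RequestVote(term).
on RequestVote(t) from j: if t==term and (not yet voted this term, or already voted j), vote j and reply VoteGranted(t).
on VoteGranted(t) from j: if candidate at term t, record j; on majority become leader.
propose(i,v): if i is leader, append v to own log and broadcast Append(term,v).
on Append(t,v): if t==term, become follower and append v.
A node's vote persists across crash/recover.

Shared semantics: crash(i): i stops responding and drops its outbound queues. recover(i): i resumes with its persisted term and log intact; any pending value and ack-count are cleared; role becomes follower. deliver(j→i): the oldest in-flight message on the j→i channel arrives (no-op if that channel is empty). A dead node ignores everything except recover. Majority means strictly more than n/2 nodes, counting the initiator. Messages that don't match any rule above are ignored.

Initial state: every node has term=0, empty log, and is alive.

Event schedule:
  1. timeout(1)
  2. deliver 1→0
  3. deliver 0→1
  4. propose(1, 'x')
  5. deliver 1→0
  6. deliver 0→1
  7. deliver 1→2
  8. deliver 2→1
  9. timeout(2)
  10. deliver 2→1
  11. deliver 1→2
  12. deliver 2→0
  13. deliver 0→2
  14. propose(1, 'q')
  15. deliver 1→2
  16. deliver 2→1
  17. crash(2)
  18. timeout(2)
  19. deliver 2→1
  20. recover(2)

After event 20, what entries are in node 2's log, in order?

empty

e1 timeout(1): 1[cand,t=1,-]
e2 deliver 1→0: 0[foll,t=1,-]
e3 deliver 0→1: 1[lead,t=1,-]
e4 propose(1,'x'): 1[lead,t=1,x]
e5 deliver 1→0: 0[foll,t=1,x]
e6 deliver 0→1: ·
e7 deliver 1→2: 2[foll,t=1,-]
e8 deliver 2→1: ·
e9 timeout(2): 2[cand,t=2,-]
e10 deliver 2→1: 1[foll,t=2,x]
e11 deliver 1→2: ·
e12 deliver 2→0: 0[foll,t=2,x]
e13 deliver 0→2: 2[lead,t=2,-]
e14 propose(1,'q'): ·
e15 deliver 1→2: ·
e16 deliver 2→1: ·
e17 crash(2): 2[✗lead,t=2,-]
e18 timeout(2): ·
e19 deliver 2→1: ·
e20 recover(2): 2[foll,t=2,-]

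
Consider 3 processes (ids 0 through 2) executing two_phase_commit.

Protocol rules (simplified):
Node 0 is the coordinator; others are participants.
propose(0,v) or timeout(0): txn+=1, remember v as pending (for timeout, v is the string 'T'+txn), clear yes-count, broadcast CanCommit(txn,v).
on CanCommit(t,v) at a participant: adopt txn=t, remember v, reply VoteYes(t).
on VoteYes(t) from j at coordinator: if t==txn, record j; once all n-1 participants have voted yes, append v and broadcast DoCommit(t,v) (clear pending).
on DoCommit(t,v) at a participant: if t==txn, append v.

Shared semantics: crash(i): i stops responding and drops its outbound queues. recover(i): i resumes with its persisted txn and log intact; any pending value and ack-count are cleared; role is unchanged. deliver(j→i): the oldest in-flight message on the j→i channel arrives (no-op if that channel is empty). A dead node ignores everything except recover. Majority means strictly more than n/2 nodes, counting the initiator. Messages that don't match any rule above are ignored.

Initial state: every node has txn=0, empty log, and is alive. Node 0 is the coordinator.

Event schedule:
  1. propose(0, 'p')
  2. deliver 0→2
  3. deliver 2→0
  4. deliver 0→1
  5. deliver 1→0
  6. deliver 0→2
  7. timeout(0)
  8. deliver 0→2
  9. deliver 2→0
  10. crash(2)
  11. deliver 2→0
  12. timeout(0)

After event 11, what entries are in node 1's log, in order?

empty

e1 propose(0,'p'): 0[coor,t=1,-]
e2 deliver 0→2: 2[part,t=1,-]
e3 deliver 2→0: ·
e4 deliver 0→1: 1[part,t=1,-]
e5 deliver 1→0: 0[coor,t=1,p]
e6 deliver 0→2: 2[part,t=1,p]
e7 timeout(0): 0[coor,t=2,p]
e8 deliver 0→2: 2[part,t=2,p]
e9 deliver 2→0: ·
e10 crash(2): 2[✗part,t=2,p]
e11 deliver 2→0: ·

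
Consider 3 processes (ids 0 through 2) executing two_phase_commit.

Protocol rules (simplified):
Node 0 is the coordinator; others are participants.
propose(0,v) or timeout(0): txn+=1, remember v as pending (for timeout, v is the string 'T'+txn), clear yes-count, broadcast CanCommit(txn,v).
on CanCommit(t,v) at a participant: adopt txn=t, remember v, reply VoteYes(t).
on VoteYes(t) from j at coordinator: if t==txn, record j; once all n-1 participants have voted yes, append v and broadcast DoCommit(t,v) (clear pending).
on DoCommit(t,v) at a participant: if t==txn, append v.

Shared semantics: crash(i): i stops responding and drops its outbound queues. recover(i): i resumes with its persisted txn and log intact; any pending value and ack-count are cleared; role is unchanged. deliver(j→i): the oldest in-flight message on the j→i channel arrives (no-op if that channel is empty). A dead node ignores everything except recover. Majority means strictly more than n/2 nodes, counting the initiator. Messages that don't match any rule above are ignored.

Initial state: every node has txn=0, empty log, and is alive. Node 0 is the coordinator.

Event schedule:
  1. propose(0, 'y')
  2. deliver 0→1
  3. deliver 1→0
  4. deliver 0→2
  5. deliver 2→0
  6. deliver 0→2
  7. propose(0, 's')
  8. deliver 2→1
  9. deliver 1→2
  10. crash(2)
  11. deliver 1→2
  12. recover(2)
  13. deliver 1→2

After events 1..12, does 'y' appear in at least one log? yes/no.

yes

e1 propose(0,'y'): 0[coor,t=1,-]
e2 deliver 0→1: 1[part,t=1,-]
e3 deliver 1→0: ·
e4 deliver 0→2: 2[part,t=1,-]
e5 deliver 2→0: 0[coor,t=1,y]
e6 deliver 0→2: 2[part,t=1,y]
e7 propose(0,'s'): 0[coor,t=2,y]
e8 deliver 2→1: ·
e9 deliver 1→2: ·
e10 crash(2): 2[✗part,t=1,y]
e11 deliver 1→2: ·
e12 recover(2): 2[part,t=1,y]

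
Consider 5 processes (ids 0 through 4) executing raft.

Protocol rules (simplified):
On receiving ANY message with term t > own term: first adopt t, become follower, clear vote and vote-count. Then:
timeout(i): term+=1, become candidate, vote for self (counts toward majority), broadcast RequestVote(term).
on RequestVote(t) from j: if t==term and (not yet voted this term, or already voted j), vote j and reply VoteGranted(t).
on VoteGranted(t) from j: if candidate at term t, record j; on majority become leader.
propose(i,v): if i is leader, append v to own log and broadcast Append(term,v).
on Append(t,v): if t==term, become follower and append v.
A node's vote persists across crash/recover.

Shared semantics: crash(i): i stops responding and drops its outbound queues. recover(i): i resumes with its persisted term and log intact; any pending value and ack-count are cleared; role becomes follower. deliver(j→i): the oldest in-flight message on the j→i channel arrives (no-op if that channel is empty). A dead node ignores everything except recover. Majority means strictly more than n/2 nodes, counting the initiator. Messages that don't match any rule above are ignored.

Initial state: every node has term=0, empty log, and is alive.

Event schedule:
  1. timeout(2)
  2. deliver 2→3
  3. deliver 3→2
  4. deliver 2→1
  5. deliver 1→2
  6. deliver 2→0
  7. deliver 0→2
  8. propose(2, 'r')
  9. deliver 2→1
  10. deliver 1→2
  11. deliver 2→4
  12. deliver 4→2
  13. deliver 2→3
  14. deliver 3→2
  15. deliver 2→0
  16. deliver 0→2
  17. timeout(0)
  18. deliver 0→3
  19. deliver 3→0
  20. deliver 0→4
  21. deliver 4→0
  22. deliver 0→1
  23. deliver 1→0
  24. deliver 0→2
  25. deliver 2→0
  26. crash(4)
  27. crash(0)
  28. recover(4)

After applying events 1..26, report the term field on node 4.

step 1 timeout(2): 2={cand,t=1,log=-}
step 2 deliver 2→3: 3={foll,t=1,log=-}
step 3 deliver 3→2: —
step 4 deliver 2→1: 1={foll,t=1,log=-}
step 5 deliver 1→2: 2={lead,t=1,log=-}
step 6 deliver 2→0: 0={foll,t=1,log=-}
step 7 deliver 0→2: —
step 8 propose(2,'r'): 2={lead,t=1,log=r}
step 9 deliver 2→1: 1={foll,t=1,log=r}
step 10 deliver 1→2: —
step 11 deliver 2→4: 4={foll,t=1,log=-}
step 12 deliver 4→2: —
step 13 deliver 2→3: 3={foll,t=1,log=r}
step 14 deliver 3→2: —
step 15 deliver 2→0: 0={foll,t=1,log=r}
step 16 deliver 0→2: —
step 17 timeout(0): 0={cand,t=2,log=r}
step 18 deliver 0→3: 3={foll,t=2,log=r}
step 19 deliver 3→0: —
step 20 deliver 0→4: 4={foll,t=2,log=-}
step 21 deliver 4→0: 0={lead,t=2,log=r}
step 22 deliver 0→1: 1={foll,t=2,log=r}
step 23 deliver 1→0: —
step 24 deliver 0→2: 2={foll,t=2,log=r}
step 25 deliver 2→0: —
step 26 crash(4): 4={✗foll,t=2,log=-}

2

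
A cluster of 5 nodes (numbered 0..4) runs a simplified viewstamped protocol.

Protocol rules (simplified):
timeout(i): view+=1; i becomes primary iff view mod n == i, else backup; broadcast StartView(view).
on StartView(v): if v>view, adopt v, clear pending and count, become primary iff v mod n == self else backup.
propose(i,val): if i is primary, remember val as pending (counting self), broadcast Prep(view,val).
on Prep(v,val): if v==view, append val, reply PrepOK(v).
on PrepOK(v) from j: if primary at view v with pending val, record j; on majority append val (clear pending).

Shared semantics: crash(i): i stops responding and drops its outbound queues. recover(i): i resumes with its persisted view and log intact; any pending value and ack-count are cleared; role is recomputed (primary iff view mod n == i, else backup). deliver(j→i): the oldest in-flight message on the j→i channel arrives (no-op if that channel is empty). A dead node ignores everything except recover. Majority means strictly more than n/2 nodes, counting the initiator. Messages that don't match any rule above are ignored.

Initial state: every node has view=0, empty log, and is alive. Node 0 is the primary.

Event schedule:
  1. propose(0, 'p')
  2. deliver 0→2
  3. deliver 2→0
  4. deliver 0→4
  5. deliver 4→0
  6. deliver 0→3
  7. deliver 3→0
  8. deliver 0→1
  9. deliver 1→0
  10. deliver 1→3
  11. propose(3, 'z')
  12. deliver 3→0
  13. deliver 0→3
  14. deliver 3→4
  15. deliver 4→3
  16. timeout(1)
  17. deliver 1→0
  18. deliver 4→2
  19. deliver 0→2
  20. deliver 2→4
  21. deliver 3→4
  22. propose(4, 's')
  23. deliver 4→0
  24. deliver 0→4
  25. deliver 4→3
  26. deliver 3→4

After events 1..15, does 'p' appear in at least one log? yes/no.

yes

[1] propose(0,'p') → ∅
[2] deliver 0→2 → N2(back v0 [p])
[3] deliver 2→0 → ∅
[4] deliver 0→4 → N4(back v0 [p])
[5] deliver 4→0 → N0(prim v0 [p])
[6] deliver 0→3 → N3(back v0 [p])
[7] deliver 3→0 → ∅
[8] deliver 0→1 → N1(back v0 [p])
[9] deliver 1→0 → ∅
[10] deliver 1→3 → ∅
[11] propose(3,'z') → ∅
[12] deliver 3→0 → ∅
[13] deliver 0→3 → ∅
[14] deliver 3→4 → ∅
[15] deliver 4→3 → ∅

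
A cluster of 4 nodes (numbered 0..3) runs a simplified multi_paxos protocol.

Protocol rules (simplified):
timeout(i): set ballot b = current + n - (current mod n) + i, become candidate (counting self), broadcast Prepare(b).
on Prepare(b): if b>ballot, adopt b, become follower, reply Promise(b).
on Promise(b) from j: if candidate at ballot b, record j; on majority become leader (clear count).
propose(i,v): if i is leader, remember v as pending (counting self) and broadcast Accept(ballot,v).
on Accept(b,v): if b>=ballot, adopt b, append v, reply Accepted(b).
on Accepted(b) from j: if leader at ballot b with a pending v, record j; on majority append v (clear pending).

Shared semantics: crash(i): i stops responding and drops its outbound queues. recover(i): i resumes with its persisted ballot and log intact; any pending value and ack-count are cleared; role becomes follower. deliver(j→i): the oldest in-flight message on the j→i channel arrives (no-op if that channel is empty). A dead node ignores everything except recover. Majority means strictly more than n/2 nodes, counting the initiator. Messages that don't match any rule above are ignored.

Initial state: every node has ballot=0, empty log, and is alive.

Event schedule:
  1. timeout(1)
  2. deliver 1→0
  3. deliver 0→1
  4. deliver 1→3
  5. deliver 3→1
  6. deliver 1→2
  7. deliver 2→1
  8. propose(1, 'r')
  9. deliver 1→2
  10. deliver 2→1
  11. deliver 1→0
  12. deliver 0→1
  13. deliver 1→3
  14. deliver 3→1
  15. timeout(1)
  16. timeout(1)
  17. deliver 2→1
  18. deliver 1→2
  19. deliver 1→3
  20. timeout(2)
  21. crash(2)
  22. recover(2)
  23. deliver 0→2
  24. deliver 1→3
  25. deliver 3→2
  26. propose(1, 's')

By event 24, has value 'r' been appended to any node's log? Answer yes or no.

1. timeout(1):  <1:cand b5 ->
2. deliver 1→0:  <0:foll b5 ->
3. deliver 0→1:  nop
4. deliver 1→3:  <3:foll b5 ->
5. deliver 3→1:  <1:lead b5 ->
6. deliver 1→2:  <2:foll b5 ->
7. deliver 2→1:  nop
8. propose(1,'r'):  nop
9. deliver 1→2:  <2:foll b5 r>
10. deliver 2→1:  nop
11. deliver 1→0:  <0:foll b5 r>
12. deliver 0→1:  <1:lead b5 r>
13. deliver 1→3:  <3:foll b5 r>
14. deliver 3→1:  nop
15. timeout(1):  <1:cand b9 r>
16. timeout(1):  <1:cand b13 r>
17. deliver 2→1:  nop
18. deliver 1→2:  <2:foll b9 r>
19. deliver 1→3:  <3:foll b9 r>
20. timeout(2):  <2:cand b14 r>
21. crash(2):  <2:✗cand b14 r>
22. recover(2):  <2:foll b14 r>
23. deliver 0→2:  nop
24. deliver 1→3:  <3:foll b13 r>

yes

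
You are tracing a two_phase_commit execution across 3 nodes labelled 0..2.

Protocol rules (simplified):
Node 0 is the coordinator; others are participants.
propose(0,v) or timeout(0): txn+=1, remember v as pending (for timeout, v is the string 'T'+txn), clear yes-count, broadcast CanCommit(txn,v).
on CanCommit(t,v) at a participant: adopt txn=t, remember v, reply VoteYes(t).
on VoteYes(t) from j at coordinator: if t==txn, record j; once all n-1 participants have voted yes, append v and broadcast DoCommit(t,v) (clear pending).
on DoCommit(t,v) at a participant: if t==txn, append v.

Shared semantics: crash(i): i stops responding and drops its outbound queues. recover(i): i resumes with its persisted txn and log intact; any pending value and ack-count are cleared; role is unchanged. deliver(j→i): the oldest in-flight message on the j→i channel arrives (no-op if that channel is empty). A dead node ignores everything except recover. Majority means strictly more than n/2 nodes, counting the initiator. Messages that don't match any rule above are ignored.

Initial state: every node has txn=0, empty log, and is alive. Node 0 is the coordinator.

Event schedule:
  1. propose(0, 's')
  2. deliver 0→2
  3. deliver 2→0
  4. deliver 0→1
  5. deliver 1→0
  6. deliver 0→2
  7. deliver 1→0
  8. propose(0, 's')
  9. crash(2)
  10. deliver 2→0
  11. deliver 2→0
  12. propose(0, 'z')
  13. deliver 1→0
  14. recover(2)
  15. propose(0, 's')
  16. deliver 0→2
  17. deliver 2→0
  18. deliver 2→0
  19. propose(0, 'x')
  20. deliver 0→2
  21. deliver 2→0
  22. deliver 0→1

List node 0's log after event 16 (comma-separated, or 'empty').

s

step 1 propose(0,'s'): 0={coor,t=1,log=-}
step 2 deliver 0→2: 2={part,t=1,log=-}
step 3 deliver 2→0: —
step 4 deliver 0→1: 1={part,t=1,log=-}
step 5 deliver 1→0: 0={coor,t=1,log=s}
step 6 deliver 0→2: 2={part,t=1,log=s}
step 7 deliver 1→0: —
step 8 propose(0,'s'): 0={coor,t=2,log=s}
step 9 crash(2): 2={✗part,t=1,log=s}
step 10 deliver 2→0: —
step 11 deliver 2→0: —
step 12 propose(0,'z'): 0={coor,t=3,log=s}
step 13 deliver 1→0: —
step 14 recover(2): 2={part,t=1,log=s}
step 15 propose(0,'s'): 0={coor,t=4,log=s}
step 16 deliver 0→2: 2={part,t=2,log=s}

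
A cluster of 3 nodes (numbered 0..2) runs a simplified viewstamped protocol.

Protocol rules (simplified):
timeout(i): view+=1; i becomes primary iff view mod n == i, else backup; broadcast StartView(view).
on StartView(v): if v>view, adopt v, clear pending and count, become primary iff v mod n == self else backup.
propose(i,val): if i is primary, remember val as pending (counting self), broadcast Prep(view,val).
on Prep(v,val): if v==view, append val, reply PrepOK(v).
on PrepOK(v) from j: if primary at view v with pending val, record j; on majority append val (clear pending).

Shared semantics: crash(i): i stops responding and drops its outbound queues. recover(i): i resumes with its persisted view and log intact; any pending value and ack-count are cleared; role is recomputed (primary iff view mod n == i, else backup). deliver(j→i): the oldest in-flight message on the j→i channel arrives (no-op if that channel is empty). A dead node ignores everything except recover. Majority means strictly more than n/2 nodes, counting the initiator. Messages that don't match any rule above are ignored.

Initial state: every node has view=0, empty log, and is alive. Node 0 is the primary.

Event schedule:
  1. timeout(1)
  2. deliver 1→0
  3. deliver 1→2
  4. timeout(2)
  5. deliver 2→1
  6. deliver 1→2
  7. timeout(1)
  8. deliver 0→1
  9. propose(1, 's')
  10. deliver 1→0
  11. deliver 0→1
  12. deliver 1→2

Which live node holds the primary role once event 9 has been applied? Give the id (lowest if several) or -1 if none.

2

step 1 timeout(1): 1={prim,v=1,log=-}
step 2 deliver 1→0: 0={back,v=1,log=-}
step 3 deliver 1→2: 2={back,v=1,log=-}
step 4 timeout(2): 2={prim,v=2,log=-}
step 5 deliver 2→1: 1={back,v=2,log=-}
step 6 deliver 1→2: —
step 7 timeout(1): 1={back,v=3,log=-}
step 8 deliver 0→1: —
step 9 propose(1,'s'): —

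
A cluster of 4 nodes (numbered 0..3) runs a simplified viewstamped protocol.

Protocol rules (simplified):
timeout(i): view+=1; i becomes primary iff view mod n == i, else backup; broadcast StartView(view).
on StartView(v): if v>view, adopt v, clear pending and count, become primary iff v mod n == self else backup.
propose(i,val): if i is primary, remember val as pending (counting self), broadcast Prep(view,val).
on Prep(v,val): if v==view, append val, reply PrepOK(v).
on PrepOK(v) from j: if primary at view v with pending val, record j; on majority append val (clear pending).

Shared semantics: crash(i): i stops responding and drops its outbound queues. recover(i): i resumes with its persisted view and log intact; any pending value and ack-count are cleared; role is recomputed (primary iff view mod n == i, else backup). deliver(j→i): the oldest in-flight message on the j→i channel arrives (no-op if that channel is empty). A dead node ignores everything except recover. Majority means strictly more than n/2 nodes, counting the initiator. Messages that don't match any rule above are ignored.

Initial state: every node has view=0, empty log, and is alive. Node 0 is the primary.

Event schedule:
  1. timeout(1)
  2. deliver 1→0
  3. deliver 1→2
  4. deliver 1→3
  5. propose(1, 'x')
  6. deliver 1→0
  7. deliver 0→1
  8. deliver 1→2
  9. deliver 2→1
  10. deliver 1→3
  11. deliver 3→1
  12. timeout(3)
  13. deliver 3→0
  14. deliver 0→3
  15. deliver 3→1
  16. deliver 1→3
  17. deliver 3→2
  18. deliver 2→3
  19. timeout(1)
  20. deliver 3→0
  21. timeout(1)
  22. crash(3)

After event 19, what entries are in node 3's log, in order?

x

step 1 timeout(1): 1={prim,v=1,log=-}
step 2 deliver 1→0: 0={back,v=1,log=-}
step 3 deliver 1→2: 2={back,v=1,log=-}
step 4 deliver 1→3: 3={back,v=1,log=-}
step 5 propose(1,'x'): —
step 6 deliver 1→0: 0={back,v=1,log=x}
step 7 deliver 0→1: —
step 8 deliver 1→2: 2={back,v=1,log=x}
step 9 deliver 2→1: 1={prim,v=1,log=x}
step 10 deliver 1→3: 3={back,v=1,log=x}
step 11 deliver 3→1: —
step 12 timeout(3): 3={back,v=2,log=x}
step 13 deliver 3→0: 0={back,v=2,log=x}
step 14 deliver 0→3: —
step 15 deliver 3→1: 1={back,v=2,log=x}
step 16 deliver 1→3: —
step 17 deliver 3→2: 2={prim,v=2,log=x}
step 18 deliver 2→3: —
step 19 timeout(1): 1={back,v=3,log=x}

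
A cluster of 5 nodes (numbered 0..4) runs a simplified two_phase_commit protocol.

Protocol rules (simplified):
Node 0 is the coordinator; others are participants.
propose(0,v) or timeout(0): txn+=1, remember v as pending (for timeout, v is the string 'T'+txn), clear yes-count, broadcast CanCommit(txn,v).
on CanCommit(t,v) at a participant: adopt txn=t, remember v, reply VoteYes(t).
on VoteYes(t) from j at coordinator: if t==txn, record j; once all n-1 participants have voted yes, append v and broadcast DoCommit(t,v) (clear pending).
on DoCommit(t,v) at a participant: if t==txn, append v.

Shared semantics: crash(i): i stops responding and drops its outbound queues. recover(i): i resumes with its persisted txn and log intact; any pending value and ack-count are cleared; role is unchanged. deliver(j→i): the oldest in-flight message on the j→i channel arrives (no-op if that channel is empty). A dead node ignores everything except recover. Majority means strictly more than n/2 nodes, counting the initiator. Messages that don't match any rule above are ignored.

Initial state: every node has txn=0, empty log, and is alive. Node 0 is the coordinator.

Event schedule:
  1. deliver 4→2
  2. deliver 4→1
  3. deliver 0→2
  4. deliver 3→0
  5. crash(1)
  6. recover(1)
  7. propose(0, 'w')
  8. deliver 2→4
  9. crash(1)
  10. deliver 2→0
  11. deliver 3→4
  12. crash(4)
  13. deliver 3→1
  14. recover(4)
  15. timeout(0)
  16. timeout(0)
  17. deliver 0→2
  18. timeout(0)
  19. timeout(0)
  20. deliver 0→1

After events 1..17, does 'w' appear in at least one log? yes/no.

1. deliver 4→2:  nop
2. deliver 4→1:  nop
3. deliver 0→2:  nop
4. deliver 3→0:  nop
5. crash(1):  <1:✗part t0 ->
6. recover(1):  <1:part t0 ->
7. propose(0,'w'):  <0:coor t1 ->
8. deliver 2→4:  nop
9. crash(1):  <1:✗part t0 ->
10. deliver 2→0:  nop
11. deliver 3→4:  nop
12. crash(4):  <4:✗part t0 ->
13. deliver 3→1:  nop
14. recover(4):  <4:part t0 ->
15. timeout(0):  <0:coor t2 ->
16. timeout(0):  <0:coor t3 ->
17. deliver 0→2:  <2:part t1 ->

no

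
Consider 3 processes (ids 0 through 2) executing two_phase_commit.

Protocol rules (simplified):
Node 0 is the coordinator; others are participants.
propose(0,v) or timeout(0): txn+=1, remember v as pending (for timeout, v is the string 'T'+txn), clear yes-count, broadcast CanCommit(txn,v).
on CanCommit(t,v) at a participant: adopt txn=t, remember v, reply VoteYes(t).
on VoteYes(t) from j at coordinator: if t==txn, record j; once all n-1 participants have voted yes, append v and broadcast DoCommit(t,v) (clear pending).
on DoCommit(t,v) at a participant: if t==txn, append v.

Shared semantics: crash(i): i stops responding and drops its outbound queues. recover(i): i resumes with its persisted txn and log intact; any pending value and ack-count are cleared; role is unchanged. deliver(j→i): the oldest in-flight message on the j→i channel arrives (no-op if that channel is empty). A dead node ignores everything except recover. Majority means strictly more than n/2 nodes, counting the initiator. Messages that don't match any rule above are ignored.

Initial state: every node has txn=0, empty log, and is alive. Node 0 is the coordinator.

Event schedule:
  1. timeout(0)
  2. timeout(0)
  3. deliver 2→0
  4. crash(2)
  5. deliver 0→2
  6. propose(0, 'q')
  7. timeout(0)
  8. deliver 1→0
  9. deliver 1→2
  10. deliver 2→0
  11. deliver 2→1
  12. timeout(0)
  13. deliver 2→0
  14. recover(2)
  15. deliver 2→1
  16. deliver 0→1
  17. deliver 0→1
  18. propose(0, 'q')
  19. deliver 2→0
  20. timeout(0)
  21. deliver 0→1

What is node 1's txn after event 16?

1

step 1 timeout(0): 0={coor,t=1,log=-}
step 2 timeout(0): 0={coor,t=2,log=-}
step 3 deliver 2→0: —
step 4 crash(2): 2={✗part,t=0,log=-}
step 5 deliver 0→2: —
step 6 propose(0,'q'): 0={coor,t=3,log=-}
step 7 timeout(0): 0={coor,t=4,log=-}
step 8 deliver 1→0: —
step 9 deliver 1→2: —
step 10 deliver 2→0: —
step 11 deliver 2→1: —
step 12 timeout(0): 0={coor,t=5,log=-}
step 13 deliver 2→0: —
step 14 recover(2): 2={part,t=0,log=-}
step 15 deliver 2→1: —
step 16 deliver 0→1: 1={part,t=1,log=-}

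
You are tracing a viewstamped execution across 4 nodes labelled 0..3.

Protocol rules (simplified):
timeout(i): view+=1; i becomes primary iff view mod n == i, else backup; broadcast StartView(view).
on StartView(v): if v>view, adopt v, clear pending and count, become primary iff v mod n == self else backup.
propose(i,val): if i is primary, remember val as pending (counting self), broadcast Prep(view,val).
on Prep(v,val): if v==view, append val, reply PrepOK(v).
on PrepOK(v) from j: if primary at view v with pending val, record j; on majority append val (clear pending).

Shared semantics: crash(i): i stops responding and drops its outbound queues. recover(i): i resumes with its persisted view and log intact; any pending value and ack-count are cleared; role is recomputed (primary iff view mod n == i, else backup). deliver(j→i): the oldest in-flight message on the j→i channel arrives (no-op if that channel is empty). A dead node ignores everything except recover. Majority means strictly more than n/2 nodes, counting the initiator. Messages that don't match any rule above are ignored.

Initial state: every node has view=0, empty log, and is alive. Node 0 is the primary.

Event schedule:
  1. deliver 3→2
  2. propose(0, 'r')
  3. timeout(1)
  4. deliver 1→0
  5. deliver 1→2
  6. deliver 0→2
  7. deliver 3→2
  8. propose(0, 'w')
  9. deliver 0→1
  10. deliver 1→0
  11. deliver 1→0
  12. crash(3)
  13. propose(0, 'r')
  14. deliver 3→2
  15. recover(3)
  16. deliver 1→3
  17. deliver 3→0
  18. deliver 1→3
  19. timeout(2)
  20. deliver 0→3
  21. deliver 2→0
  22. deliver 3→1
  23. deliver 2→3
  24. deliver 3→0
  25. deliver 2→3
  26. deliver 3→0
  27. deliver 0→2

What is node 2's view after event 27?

1. deliver 3→2:  nop
2. propose(0,'r'):  nop
3. timeout(1):  <1:prim v1 ->
4. deliver 1→0:  <0:back v1 ->
5. deliver 1→2:  <2:back v1 ->
6. deliver 0→2:  nop
7. deliver 3→2:  nop
8. propose(0,'w'):  nop
9. deliver 0→1:  nop
10. deliver 1→0:  nop
11. deliver 1→0:  nop
12. crash(3):  <3:✗back v0 ->
13. propose(0,'r'):  nop
14. deliver 3→2:  nop
15. recover(3):  <3:back v0 ->
16. deliver 1→3:  <3:back v1 ->
17. deliver 3→0:  nop
18. deliver 1→3:  nop
19. timeout(2):  <2:prim v2 ->
20. deliver 0→3:  nop
21. deliver 2→0:  <0:back v2 ->
22. deliver 3→1:  nop
23. deliver 2→3:  <3:back v2 ->
24. deliver 3→0:  nop
25. deliver 2→3:  nop
26. deliver 3→0:  nop
27. deliver 0→2:  nop

2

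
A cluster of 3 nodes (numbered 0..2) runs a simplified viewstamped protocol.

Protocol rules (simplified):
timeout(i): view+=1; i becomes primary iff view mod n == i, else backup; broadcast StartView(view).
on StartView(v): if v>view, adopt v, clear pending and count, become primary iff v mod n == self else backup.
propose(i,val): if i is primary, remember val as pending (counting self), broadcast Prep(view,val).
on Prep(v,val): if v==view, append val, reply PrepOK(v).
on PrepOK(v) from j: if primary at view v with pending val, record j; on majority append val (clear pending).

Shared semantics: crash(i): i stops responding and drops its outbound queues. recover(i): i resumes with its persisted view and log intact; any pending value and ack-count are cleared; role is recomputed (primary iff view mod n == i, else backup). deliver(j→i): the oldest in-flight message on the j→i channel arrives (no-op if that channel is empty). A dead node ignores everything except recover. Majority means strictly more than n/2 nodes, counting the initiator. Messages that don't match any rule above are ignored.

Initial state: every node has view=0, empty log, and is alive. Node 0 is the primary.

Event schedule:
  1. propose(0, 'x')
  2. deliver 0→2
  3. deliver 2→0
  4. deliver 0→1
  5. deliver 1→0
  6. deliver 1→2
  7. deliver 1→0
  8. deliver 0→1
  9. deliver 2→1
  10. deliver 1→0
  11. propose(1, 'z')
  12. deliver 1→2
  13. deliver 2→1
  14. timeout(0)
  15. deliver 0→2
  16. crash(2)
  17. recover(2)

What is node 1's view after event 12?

[1] propose(0,'x') → ∅
[2] deliver 0→2 → N2(back v0 [x])
[3] deliver 2→0 → N0(prim v0 [x])
[4] deliver 0→1 → N1(back v0 [x])
[5] deliver 1→0 → ∅
[6] deliver 1→2 → ∅
[7] deliver 1→0 → ∅
[8] deliver 0→1 → ∅
[9] deliver 2→1 → ∅
[10] deliver 1→0 → ∅
[11] propose(1,'z') → ∅
[12] deliver 1→2 → ∅

0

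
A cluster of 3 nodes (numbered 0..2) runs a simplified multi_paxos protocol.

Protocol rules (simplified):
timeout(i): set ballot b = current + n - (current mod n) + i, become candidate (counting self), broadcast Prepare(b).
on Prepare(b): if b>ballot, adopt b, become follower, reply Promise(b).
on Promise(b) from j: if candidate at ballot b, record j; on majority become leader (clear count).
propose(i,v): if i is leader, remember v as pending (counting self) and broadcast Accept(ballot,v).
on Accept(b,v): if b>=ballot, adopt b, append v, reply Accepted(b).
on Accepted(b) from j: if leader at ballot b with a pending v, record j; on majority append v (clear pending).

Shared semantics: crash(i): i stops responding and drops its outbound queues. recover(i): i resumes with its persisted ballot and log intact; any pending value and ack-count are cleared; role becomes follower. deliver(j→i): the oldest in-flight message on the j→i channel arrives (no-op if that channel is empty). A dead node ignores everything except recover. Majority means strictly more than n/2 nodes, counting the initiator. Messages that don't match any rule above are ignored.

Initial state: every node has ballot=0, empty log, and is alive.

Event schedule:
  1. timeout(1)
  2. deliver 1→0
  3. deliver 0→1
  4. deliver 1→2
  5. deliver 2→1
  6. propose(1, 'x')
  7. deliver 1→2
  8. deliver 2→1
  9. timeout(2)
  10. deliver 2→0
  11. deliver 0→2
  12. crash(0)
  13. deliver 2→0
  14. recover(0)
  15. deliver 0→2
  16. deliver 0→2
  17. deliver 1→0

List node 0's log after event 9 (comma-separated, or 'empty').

empty

step 1 timeout(1): 1={cand,b=4,log=-}
step 2 deliver 1→0: 0={foll,b=4,log=-}
step 3 deliver 0→1: 1={lead,b=4,log=-}
step 4 deliver 1→2: 2={foll,b=4,log=-}
step 5 deliver 2→1: —
step 6 propose(1,'x'): —
step 7 deliver 1→2: 2={foll,b=4,log=x}
step 8 deliver 2→1: 1={lead,b=4,log=x}
step 9 timeout(2): 2={cand,b=8,log=x}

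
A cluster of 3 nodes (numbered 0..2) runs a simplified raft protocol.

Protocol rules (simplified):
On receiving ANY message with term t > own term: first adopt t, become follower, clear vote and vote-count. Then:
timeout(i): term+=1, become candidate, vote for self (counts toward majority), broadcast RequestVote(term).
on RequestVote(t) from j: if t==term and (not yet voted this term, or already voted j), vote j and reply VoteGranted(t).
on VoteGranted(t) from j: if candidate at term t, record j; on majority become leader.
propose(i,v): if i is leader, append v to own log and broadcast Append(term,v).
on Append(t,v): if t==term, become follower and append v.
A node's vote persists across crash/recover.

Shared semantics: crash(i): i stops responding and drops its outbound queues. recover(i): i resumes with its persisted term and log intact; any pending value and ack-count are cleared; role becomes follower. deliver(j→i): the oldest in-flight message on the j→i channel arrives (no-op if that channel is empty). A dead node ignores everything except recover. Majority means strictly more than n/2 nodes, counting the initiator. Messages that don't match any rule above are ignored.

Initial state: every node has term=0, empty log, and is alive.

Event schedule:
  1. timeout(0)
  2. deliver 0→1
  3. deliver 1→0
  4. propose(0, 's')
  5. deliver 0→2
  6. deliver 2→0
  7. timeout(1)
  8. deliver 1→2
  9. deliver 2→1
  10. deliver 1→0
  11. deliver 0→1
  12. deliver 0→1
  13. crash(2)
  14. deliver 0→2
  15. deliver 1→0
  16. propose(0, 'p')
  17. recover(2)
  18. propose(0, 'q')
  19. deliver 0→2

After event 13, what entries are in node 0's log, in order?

after 1 — timeout(0): n0:cand/t1/[-]
after 2 — deliver 0→1: n1:foll/t1/[-]
after 3 — deliver 1→0: n0:lead/t1/[-]
after 4 — propose(0,'s'): n0:lead/t1/[s]
after 5 — deliver 0→2: n2:foll/t1/[-]
after 6 — deliver 2→0: ·
after 7 — timeout(1): n1:cand/t2/[-]
after 8 — deliver 1→2: n2:foll/t2/[-]
after 9 — deliver 2→1: n1:lead/t2/[-]
after 10 — deliver 1→0: n0:foll/t2/[s]
after 11 — deliver 0→1: ·
after 12 — deliver 0→1: ·
after 13 — crash(2): n2:✗foll/t2/[-]

s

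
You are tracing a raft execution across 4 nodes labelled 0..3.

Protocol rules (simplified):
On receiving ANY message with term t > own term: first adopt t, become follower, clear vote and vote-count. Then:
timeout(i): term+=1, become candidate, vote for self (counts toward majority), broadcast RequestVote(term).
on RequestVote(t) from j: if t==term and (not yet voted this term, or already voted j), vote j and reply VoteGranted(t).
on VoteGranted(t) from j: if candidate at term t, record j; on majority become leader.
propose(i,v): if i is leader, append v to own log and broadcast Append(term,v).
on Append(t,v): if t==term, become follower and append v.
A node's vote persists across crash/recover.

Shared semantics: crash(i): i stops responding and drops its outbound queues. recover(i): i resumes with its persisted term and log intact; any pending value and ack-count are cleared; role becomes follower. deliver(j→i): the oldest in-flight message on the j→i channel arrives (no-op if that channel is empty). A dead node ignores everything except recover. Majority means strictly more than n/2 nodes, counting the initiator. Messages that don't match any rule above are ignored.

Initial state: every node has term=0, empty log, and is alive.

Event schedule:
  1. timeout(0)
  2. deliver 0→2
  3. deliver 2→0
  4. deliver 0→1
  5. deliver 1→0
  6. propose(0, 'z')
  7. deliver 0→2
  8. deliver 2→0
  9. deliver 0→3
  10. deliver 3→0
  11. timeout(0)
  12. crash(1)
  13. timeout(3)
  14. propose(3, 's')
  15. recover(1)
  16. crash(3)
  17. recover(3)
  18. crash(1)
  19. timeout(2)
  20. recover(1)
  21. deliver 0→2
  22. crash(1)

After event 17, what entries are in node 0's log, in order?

[1] timeout(0) → N0(cand t1 [-])
[2] deliver 0→2 → N2(foll t1 [-])
[3] deliver 2→0 → ∅
[4] deliver 0→1 → N1(foll t1 [-])
[5] deliver 1→0 → N0(lead t1 [-])
[6] propose(0,'z') → N0(lead t1 [z])
[7] deliver 0→2 → N2(foll t1 [z])
[8] deliver 2→0 → ∅
[9] deliver 0→3 → N3(foll t1 [-])
[10] deliver 3→0 → ∅
[11] timeout(0) → N0(cand t2 [z])
[12] crash(1) → N1(✗foll t1 [-])
[13] timeout(3) → N3(cand t2 [-])
[14] propose(3,'s') → ∅
[15] recover(1) → N1(foll t1 [-])
[16] crash(3) → N3(✗cand t2 [-])
[17] recover(3) → N3(foll t2 [-])

z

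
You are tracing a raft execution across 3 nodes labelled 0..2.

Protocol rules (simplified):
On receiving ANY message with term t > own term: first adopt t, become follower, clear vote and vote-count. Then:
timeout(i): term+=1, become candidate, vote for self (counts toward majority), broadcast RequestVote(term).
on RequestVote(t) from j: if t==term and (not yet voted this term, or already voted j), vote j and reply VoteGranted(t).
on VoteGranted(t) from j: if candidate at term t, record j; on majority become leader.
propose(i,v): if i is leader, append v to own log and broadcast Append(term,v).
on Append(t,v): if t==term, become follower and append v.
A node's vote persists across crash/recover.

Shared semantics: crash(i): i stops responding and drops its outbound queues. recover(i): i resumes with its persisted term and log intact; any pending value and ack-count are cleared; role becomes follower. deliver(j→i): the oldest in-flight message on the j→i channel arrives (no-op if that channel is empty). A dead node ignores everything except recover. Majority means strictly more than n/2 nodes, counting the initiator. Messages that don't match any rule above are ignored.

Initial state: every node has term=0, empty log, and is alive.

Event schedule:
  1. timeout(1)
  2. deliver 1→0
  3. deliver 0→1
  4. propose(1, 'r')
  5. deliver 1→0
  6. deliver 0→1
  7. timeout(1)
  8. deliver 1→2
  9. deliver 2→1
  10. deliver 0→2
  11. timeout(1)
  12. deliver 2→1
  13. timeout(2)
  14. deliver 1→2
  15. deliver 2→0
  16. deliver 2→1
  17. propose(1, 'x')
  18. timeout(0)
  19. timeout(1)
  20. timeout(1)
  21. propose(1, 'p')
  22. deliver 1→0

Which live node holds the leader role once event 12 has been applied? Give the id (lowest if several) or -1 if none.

-1

e1 timeout(1): 1[cand,t=1,-]
e2 deliver 1→0: 0[foll,t=1,-]
e3 deliver 0→1: 1[lead,t=1,-]
e4 propose(1,'r'): 1[lead,t=1,r]
e5 deliver 1→0: 0[foll,t=1,r]
e6 deliver 0→1: ·
e7 timeout(1): 1[cand,t=2,r]
e8 deliver 1→2: 2[foll,t=1,-]
e9 deliver 2→1: ·
e10 deliver 0→2: ·
e11 timeout(1): 1[cand,t=3,r]
e12 deliver 2→1: ·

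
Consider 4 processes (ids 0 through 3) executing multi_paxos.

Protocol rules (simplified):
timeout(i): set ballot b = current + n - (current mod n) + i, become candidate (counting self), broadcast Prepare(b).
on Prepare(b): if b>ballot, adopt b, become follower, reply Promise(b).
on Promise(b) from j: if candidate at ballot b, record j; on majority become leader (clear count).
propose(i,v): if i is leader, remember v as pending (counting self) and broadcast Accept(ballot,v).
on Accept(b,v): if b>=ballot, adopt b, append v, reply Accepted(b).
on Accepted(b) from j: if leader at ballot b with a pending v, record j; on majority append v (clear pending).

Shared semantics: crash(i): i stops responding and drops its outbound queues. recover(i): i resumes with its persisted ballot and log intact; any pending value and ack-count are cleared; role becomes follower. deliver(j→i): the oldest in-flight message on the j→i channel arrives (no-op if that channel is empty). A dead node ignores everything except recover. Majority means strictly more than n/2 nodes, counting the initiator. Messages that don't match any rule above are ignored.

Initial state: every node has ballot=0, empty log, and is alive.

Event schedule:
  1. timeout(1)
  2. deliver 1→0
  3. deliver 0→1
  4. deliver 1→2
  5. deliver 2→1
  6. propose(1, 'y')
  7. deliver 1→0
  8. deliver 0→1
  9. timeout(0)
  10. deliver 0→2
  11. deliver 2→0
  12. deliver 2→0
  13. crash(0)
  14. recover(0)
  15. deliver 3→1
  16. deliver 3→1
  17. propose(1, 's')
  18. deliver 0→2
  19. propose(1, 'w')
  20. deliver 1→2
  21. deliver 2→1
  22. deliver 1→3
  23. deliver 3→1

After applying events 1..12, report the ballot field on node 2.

8

e1 timeout(1): 1[cand,b=5,-]
e2 deliver 1→0: 0[foll,b=5,-]
e3 deliver 0→1: ·
e4 deliver 1→2: 2[foll,b=5,-]
e5 deliver 2→1: 1[lead,b=5,-]
e6 propose(1,'y'): ·
e7 deliver 1→0: 0[foll,b=5,y]
e8 deliver 0→1: ·
e9 timeout(0): 0[cand,b=8,y]
e10 deliver 0→2: 2[foll,b=8,-]
e11 deliver 2→0: ·
e12 deliver 2→0: ·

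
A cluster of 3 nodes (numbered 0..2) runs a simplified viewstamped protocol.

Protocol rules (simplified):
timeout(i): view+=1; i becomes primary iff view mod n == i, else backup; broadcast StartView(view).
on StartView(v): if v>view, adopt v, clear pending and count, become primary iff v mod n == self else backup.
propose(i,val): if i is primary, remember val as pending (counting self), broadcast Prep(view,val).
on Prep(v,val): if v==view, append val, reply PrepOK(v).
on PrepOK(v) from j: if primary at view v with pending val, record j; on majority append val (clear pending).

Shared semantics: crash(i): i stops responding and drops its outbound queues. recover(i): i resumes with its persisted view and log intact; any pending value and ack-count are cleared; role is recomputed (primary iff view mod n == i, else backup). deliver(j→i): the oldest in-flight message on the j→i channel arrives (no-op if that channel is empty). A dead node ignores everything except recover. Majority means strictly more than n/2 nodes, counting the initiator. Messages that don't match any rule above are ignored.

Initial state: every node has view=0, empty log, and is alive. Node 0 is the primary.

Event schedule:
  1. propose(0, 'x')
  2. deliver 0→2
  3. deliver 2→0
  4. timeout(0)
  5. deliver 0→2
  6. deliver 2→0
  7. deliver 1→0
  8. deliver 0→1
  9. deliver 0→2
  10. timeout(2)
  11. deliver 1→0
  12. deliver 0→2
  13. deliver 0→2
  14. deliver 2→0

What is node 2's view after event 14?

1. propose(0,'x'):  nop
2. deliver 0→2:  <2:back v0 x>
3. deliver 2→0:  <0:prim v0 x>
4. timeout(0):  <0:back v1 x>
5. deliver 0→2:  <2:back v1 x>
6. deliver 2→0:  nop
7. deliver 1→0:  nop
8. deliver 0→1:  <1:back v0 x>
9. deliver 0→2:  nop
10. timeout(2):  <2:prim v2 x>
11. deliver 1→0:  nop
12. deliver 0→2:  nop
13. deliver 0→2:  nop
14. deliver 2→0:  <0:back v2 x>

2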